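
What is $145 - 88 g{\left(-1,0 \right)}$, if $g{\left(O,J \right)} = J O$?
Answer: $145$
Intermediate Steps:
$145 - 88 g{\left(-1,0 \right)} = 145 - 88 \cdot 0 \left(-1\right) = 145 - 0 = 145 + 0 = 145$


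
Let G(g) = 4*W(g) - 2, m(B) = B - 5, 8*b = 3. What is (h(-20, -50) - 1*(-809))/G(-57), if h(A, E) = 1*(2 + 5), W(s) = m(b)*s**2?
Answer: -1632/120217 ≈ -0.013575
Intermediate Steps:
b = 3/8 (b = (1/8)*3 = 3/8 ≈ 0.37500)
m(B) = -5 + B
W(s) = -37*s**2/8 (W(s) = (-5 + 3/8)*s**2 = -37*s**2/8)
h(A, E) = 7 (h(A, E) = 1*7 = 7)
G(g) = -2 - 37*g**2/2 (G(g) = 4*(-37*g**2/8) - 2 = -37*g**2/2 - 2 = -2 - 37*g**2/2)
(h(-20, -50) - 1*(-809))/G(-57) = (7 - 1*(-809))/(-2 - 37/2*(-57)**2) = (7 + 809)/(-2 - 37/2*3249) = 816/(-2 - 120213/2) = 816/(-120217/2) = 816*(-2/120217) = -1632/120217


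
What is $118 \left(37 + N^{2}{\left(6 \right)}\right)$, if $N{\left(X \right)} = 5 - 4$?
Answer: $4484$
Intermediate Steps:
$N{\left(X \right)} = 1$ ($N{\left(X \right)} = 5 - 4 = 1$)
$118 \left(37 + N^{2}{\left(6 \right)}\right) = 118 \left(37 + 1^{2}\right) = 118 \left(37 + 1\right) = 118 \cdot 38 = 4484$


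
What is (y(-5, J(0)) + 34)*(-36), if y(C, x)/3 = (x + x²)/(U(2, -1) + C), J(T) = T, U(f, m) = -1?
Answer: -1224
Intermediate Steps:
y(C, x) = 3*(x + x²)/(-1 + C) (y(C, x) = 3*((x + x²)/(-1 + C)) = 3*(x + x²)/(-1 + C))
(y(-5, J(0)) + 34)*(-36) = (3*0*(1 + 0)/(-1 - 5) + 34)*(-36) = (3*0*1/(-6) + 34)*(-36) = (3*0*(-⅙)*1 + 34)*(-36) = (0 + 34)*(-36) = 34*(-36) = -1224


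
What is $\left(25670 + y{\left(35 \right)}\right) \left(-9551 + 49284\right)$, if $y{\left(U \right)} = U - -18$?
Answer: $1022051959$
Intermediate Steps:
$y{\left(U \right)} = 18 + U$ ($y{\left(U \right)} = U + 18 = 18 + U$)
$\left(25670 + y{\left(35 \right)}\right) \left(-9551 + 49284\right) = \left(25670 + \left(18 + 35\right)\right) \left(-9551 + 49284\right) = \left(25670 + 53\right) 39733 = 25723 \cdot 39733 = 1022051959$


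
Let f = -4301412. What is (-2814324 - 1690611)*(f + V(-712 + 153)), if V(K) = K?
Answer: 19380099726885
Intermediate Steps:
(-2814324 - 1690611)*(f + V(-712 + 153)) = (-2814324 - 1690611)*(-4301412 + (-712 + 153)) = -4504935*(-4301412 - 559) = -4504935*(-4301971) = 19380099726885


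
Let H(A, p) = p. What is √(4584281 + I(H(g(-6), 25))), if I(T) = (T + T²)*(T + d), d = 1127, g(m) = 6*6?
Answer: √5333081 ≈ 2309.3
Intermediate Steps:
g(m) = 36
I(T) = (1127 + T)*(T + T²) (I(T) = (T + T²)*(T + 1127) = (T + T²)*(1127 + T) = (1127 + T)*(T + T²))
√(4584281 + I(H(g(-6), 25))) = √(4584281 + 25*(1127 + 25² + 1128*25)) = √(4584281 + 25*(1127 + 625 + 28200)) = √(4584281 + 25*29952) = √(4584281 + 748800) = √5333081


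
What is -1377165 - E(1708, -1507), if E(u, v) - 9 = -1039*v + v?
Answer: -2941440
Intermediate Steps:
E(u, v) = 9 - 1038*v (E(u, v) = 9 + (-1039*v + v) = 9 - 1038*v)
-1377165 - E(1708, -1507) = -1377165 - (9 - 1038*(-1507)) = -1377165 - (9 + 1564266) = -1377165 - 1*1564275 = -1377165 - 1564275 = -2941440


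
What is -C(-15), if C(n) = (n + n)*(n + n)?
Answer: -900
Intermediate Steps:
C(n) = 4*n**2 (C(n) = (2*n)*(2*n) = 4*n**2)
-C(-15) = -4*(-15)**2 = -4*225 = -1*900 = -900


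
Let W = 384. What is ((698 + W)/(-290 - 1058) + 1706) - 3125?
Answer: -956947/674 ≈ -1419.8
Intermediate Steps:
((698 + W)/(-290 - 1058) + 1706) - 3125 = ((698 + 384)/(-290 - 1058) + 1706) - 3125 = (1082/(-1348) + 1706) - 3125 = (1082*(-1/1348) + 1706) - 3125 = (-541/674 + 1706) - 3125 = 1149303/674 - 3125 = -956947/674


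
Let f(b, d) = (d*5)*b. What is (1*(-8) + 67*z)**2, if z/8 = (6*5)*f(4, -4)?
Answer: 1654845542464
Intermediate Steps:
f(b, d) = 5*b*d (f(b, d) = (5*d)*b = 5*b*d)
z = -19200 (z = 8*((6*5)*(5*4*(-4))) = 8*(30*(-80)) = 8*(-2400) = -19200)
(1*(-8) + 67*z)**2 = (1*(-8) + 67*(-19200))**2 = (-8 - 1286400)**2 = (-1286408)**2 = 1654845542464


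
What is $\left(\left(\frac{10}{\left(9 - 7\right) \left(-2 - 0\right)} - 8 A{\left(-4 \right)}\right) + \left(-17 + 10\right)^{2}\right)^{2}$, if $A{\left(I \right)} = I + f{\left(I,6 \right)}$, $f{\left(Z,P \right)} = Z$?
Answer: $\frac{48841}{4} \approx 12210.0$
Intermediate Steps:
$A{\left(I \right)} = 2 I$ ($A{\left(I \right)} = I + I = 2 I$)
$\left(\left(\frac{10}{\left(9 - 7\right) \left(-2 - 0\right)} - 8 A{\left(-4 \right)}\right) + \left(-17 + 10\right)^{2}\right)^{2} = \left(\left(\frac{10}{\left(9 - 7\right) \left(-2 - 0\right)} - 8 \cdot 2 \left(-4\right)\right) + \left(-17 + 10\right)^{2}\right)^{2} = \left(\left(\frac{10}{2 \left(-2 + \left(-1 + 1\right)\right)} - -64\right) + \left(-7\right)^{2}\right)^{2} = \left(\left(\frac{10}{2 \left(-2 + 0\right)} + 64\right) + 49\right)^{2} = \left(\left(\frac{10}{2 \left(-2\right)} + 64\right) + 49\right)^{2} = \left(\left(\frac{10}{-4} + 64\right) + 49\right)^{2} = \left(\left(10 \left(- \frac{1}{4}\right) + 64\right) + 49\right)^{2} = \left(\left(- \frac{5}{2} + 64\right) + 49\right)^{2} = \left(\frac{123}{2} + 49\right)^{2} = \left(\frac{221}{2}\right)^{2} = \frac{48841}{4}$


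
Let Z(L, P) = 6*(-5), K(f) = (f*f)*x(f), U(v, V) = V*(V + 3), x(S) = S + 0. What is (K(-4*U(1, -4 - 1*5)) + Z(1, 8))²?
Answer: 101560561331076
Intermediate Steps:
x(S) = S
U(v, V) = V*(3 + V)
K(f) = f³ (K(f) = (f*f)*f = f²*f = f³)
Z(L, P) = -30
(K(-4*U(1, -4 - 1*5)) + Z(1, 8))² = ((-4*(-4 - 1*5)*(3 + (-4 - 1*5)))³ - 30)² = ((-4*(-4 - 5)*(3 + (-4 - 5)))³ - 30)² = ((-(-36)*(3 - 9))³ - 30)² = ((-(-36)*(-6))³ - 30)² = ((-4*54)³ - 30)² = ((-216)³ - 30)² = (-10077696 - 30)² = (-10077726)² = 101560561331076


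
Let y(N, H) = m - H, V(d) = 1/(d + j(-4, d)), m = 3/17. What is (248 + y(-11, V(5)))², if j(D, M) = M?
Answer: 1778561929/28900 ≈ 61542.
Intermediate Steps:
m = 3/17 (m = 3*(1/17) = 3/17 ≈ 0.17647)
V(d) = 1/(2*d) (V(d) = 1/(d + d) = 1/(2*d))
y(N, H) = 3/17 - H
(248 + y(-11, V(5)))² = (248 + (3/17 - 1/(2*5)))² = (248 + (3/17 - 1*⅒))² = (248 + (3/17 - ⅒))² = (248 + 13/170)² = (42173/170)² = 1778561929/28900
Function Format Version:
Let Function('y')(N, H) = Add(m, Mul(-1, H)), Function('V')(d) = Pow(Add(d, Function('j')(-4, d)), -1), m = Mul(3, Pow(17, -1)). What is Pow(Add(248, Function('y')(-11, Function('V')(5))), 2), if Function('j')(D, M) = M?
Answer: Rational(1778561929, 28900) ≈ 61542.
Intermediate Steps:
m = Rational(3, 17) (m = Mul(3, Rational(1, 17)) = Rational(3, 17) ≈ 0.17647)
Function('V')(d) = Mul(Rational(1, 2), Pow(d, -1)) (Function('V')(d) = Pow(Add(d, d), -1) = Pow(Mul(2, d), -1) = Mul(Rational(1, 2), Pow(d, -1)))
Function('y')(N, H) = Add(Rational(3, 17), Mul(-1, H))
Pow(Add(248, Function('y')(-11, Function('V')(5))), 2) = Pow(Add(248, Add(Rational(3, 17), Mul(-1, Mul(Rational(1, 2), Pow(5, -1))))), 2) = Pow(Add(248, Add(Rational(3, 17), Mul(-1, Mul(Rational(1, 2), Rational(1, 5))))), 2) = Pow(Add(248, Add(Rational(3, 17), Mul(-1, Rational(1, 10)))), 2) = Pow(Add(248, Add(Rational(3, 17), Rational(-1, 10))), 2) = Pow(Add(248, Rational(13, 170)), 2) = Pow(Rational(42173, 170), 2) = Rational(1778561929, 28900)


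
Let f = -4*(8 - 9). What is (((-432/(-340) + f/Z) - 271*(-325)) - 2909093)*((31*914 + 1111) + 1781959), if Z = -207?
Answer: -89910467994870376/17595 ≈ -5.1100e+12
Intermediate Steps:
f = 4 (f = -4*(-1) = 4)
(((-432/(-340) + f/Z) - 271*(-325)) - 2909093)*((31*914 + 1111) + 1781959) = (((-432/(-340) + 4/(-207)) - 271*(-325)) - 2909093)*((31*914 + 1111) + 1781959) = (((-432*(-1/340) + 4*(-1/207)) + 88075) - 2909093)*((28334 + 1111) + 1781959) = (((108/85 - 4/207) + 88075) - 2909093)*(29445 + 1781959) = ((22016/17595 + 88075) - 2909093)*1811404 = (1549701641/17595 - 2909093)*1811404 = -49635789694/17595*1811404 = -89910467994870376/17595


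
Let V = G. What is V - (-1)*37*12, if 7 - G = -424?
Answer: 875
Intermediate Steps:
G = 431 (G = 7 - 1*(-424) = 7 + 424 = 431)
V = 431
V - (-1)*37*12 = 431 - (-1)*37*12 = 431 - (-1)*444 = 431 - 1*(-444) = 431 + 444 = 875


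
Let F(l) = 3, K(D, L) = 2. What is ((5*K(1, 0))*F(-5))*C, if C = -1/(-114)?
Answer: 5/19 ≈ 0.26316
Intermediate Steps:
C = 1/114 (C = -1*(-1/114) = 1/114 ≈ 0.0087719)
((5*K(1, 0))*F(-5))*C = ((5*2)*3)*(1/114) = (10*3)*(1/114) = 30*(1/114) = 5/19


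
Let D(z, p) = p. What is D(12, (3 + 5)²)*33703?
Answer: 2156992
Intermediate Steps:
D(12, (3 + 5)²)*33703 = (3 + 5)²*33703 = 8²*33703 = 64*33703 = 2156992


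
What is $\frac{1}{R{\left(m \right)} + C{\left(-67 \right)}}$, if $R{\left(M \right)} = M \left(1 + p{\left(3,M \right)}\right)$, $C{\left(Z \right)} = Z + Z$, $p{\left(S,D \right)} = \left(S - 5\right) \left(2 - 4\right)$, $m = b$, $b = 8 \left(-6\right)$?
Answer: $- \frac{1}{374} \approx -0.0026738$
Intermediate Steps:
$b = -48$
$m = -48$
$p{\left(S,D \right)} = 10 - 2 S$ ($p{\left(S,D \right)} = \left(-5 + S\right) \left(-2\right) = 10 - 2 S$)
$C{\left(Z \right)} = 2 Z$
$R{\left(M \right)} = 5 M$ ($R{\left(M \right)} = M \left(1 + \left(10 - 6\right)\right) = M \left(1 + 4\right) = M 5 = 5 M$)
$\frac{1}{R{\left(m \right)} + C{\left(-67 \right)}} = \frac{1}{5 \left(-48\right) + 2 \left(-67\right)} = \frac{1}{-240 - 134} = \frac{1}{-374} = - \frac{1}{374}$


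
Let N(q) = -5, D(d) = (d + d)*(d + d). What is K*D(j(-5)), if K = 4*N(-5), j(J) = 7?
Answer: -3920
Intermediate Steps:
D(d) = 4*d² (D(d) = (2*d)*(2*d) = 4*d²)
K = -20 (K = 4*(-5) = -20)
K*D(j(-5)) = -80*7² = -80*49 = -20*196 = -3920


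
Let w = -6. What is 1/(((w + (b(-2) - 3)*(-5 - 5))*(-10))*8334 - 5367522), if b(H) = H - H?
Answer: -1/7367682 ≈ -1.3573e-7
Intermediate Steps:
b(H) = 0
1/(((w + (b(-2) - 3)*(-5 - 5))*(-10))*8334 - 5367522) = 1/(((-6 + (0 - 3)*(-5 - 5))*(-10))*8334 - 5367522) = 1/(((-6 - 3*(-10))*(-10))*8334 - 5367522) = 1/(((-6 + 30)*(-10))*8334 - 5367522) = 1/((24*(-10))*8334 - 5367522) = 1/(-240*8334 - 5367522) = 1/(-2000160 - 5367522) = 1/(-7367682) = -1/7367682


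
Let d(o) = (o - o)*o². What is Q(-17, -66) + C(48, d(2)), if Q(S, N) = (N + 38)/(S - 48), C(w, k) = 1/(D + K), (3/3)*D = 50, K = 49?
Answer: 2837/6435 ≈ 0.44087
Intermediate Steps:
D = 50
d(o) = 0 (d(o) = 0*o² = 0)
C(w, k) = 1/99 (C(w, k) = 1/(50 + 49) = 1/99)
Q(S, N) = (38 + N)/(-48 + S)
Q(-17, -66) + C(48, d(2)) = (38 - 66)/(-48 - 17) + 1/99 = -28/(-65) + 1/99 = -1/65*(-28) + 1/99 = 28/65 + 1/99 = 2837/6435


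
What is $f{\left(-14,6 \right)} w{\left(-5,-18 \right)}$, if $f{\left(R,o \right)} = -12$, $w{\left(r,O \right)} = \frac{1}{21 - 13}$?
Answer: $- \frac{3}{2} \approx -1.5$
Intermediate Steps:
$w{\left(r,O \right)} = \frac{1}{8}$
$f{\left(-14,6 \right)} w{\left(-5,-18 \right)} = \left(-12\right) \frac{1}{8} = - \frac{3}{2}$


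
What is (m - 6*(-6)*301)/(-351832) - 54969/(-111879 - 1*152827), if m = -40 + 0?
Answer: 79240804/447750199 ≈ 0.17698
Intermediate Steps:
m = -40
(m - 6*(-6)*301)/(-351832) - 54969/(-111879 - 1*152827) = (-40 - 6*(-6)*301)/(-351832) - 54969/(-111879 - 1*152827) = (-40 + 36*301)*(-1/351832) - 54969/(-111879 - 152827) = (-40 + 10836)*(-1/351832) - 54969/(-264706) = 10796*(-1/351832) - 54969*(-1/264706) = -2699/87958 + 54969/264706 = 79240804/447750199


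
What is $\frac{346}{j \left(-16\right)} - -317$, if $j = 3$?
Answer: $\frac{7435}{24} \approx 309.79$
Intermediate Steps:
$\frac{346}{j \left(-16\right)} - -317 = \frac{346}{3 \left(-16\right)} - -317 = \frac{346}{-48} + 317 = 346 \left(- \frac{1}{48}\right) + 317 = - \frac{173}{24} + 317 = \frac{7435}{24}$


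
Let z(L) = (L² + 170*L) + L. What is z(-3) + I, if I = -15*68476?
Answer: -1027644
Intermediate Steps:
z(L) = L² + 171*L
I = -1027140
z(-3) + I = -3*(171 - 3) - 1027140 = -3*168 - 1027140 = -504 - 1027140 = -1027644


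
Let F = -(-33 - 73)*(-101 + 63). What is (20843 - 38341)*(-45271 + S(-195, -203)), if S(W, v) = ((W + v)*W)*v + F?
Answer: 276540649242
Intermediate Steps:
F = -4028 (F = -(-106)*(-38) = -1*4028 = -4028)
S(W, v) = -4028 + W*v*(W + v) (S(W, v) = ((W + v)*W)*v - 4028 = (W*(W + v))*v - 4028 = W*v*(W + v) - 4028 = -4028 + W*v*(W + v))
(20843 - 38341)*(-45271 + S(-195, -203)) = (20843 - 38341)*(-45271 + (-4028 - 195*(-203)² - 203*(-195)²)) = -17498*(-45271 + (-4028 - 195*41209 - 203*38025)) = -17498*(-45271 + (-4028 - 8035755 - 7719075)) = -17498*(-45271 - 15758858) = -17498*(-15804129) = 276540649242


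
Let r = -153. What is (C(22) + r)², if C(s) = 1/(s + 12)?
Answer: 27050401/1156 ≈ 23400.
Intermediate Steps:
C(s) = 1/(12 + s)
(C(22) + r)² = (1/(12 + 22) - 153)² = (1/34 - 153)² = (-5201/34)² = 27050401/1156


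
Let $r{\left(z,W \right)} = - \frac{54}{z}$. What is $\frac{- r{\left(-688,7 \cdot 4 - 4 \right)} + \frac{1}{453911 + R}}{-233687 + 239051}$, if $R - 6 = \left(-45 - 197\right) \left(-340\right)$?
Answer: $- \frac{14476975}{989399283552} \approx -1.4632 \cdot 10^{-5}$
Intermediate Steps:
$R = 82286$ ($R = 6 + \left(-45 - 197\right) \left(-340\right) = 6 - -82280 = 6 + 82280 = 82286$)
$\frac{- r{\left(-688,7 \cdot 4 - 4 \right)} + \frac{1}{453911 + R}}{-233687 + 239051} = \frac{- \frac{-54}{-688} + \frac{1}{453911 + 82286}}{-233687 + 239051} = \frac{- \frac{\left(-54\right) \left(-1\right)}{688} + \frac{1}{536197}}{5364} = \left(\left(-1\right) \frac{27}{344} + \frac{1}{536197}\right) \frac{1}{5364} = \left(- \frac{27}{344} + \frac{1}{536197}\right) \frac{1}{5364} = \left(- \frac{14476975}{184451768}\right) \frac{1}{5364} = - \frac{14476975}{989399283552}$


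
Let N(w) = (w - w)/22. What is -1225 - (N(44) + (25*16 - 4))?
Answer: -1621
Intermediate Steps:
N(w) = 0 (N(w) = 0*(1/22) = 0)
-1225 - (N(44) + (25*16 - 4)) = -1225 - (0 + (25*16 - 4)) = -1225 - (0 + (400 - 4)) = -1225 - (0 + 396) = -1225 - 1*396 = -1225 - 396 = -1621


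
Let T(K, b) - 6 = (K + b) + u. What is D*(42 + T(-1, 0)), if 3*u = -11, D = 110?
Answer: 14300/3 ≈ 4766.7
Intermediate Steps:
u = -11/3 (u = (1/3)*(-11) = -11/3 ≈ -3.6667)
T(K, b) = 7/3 + K + b (T(K, b) = 6 + ((K + b) - 11/3) = 6 + (-11/3 + K + b) = 7/3 + K + b)
D*(42 + T(-1, 0)) = 110*(42 + (7/3 - 1 + 0)) = 110*(42 + 4/3) = 110*(130/3) = 14300/3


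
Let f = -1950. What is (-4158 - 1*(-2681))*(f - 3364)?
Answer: 7848778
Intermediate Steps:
(-4158 - 1*(-2681))*(f - 3364) = (-4158 - 1*(-2681))*(-1950 - 3364) = (-4158 + 2681)*(-5314) = -1477*(-5314) = 7848778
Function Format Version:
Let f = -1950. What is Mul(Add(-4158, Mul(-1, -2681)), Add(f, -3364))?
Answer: 7848778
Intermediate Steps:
Mul(Add(-4158, Mul(-1, -2681)), Add(f, -3364)) = Mul(Add(-4158, Mul(-1, -2681)), Add(-1950, -3364)) = Mul(Add(-4158, 2681), -5314) = Mul(-1477, -5314) = 7848778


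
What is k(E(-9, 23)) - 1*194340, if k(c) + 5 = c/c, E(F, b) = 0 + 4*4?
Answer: -194344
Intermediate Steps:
E(F, b) = 16 (E(F, b) = 0 + 16 = 16)
k(c) = -4 (k(c) = -5 + c/c = -5 + 1 = -4)
k(E(-9, 23)) - 1*194340 = -4 - 1*194340 = -4 - 194340 = -194344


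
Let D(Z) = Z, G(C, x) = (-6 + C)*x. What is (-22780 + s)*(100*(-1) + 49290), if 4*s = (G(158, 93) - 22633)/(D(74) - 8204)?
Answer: -3643980949657/3252 ≈ -1.1205e+9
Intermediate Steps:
G(C, x) = x*(-6 + C)
s = 8497/32520 (s = ((93*(-6 + 158) - 22633)/(74 - 8204))/4 = ((93*152 - 22633)/(-8130))/4 = ((14136 - 22633)*(-1/8130))/4 = (-8497*(-1/8130))/4 = (¼)*(8497/8130) = 8497/32520 ≈ 0.26129)
(-22780 + s)*(100*(-1) + 49290) = (-22780 + 8497/32520)*(100*(-1) + 49290) = -740797103*(-100 + 49290)/32520 = -740797103/32520*49190 = -3643980949657/3252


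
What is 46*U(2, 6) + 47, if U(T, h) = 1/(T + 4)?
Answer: 164/3 ≈ 54.667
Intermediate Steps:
U(T, h) = 1/(4 + T)
46*U(2, 6) + 47 = 46/(4 + 2) + 47 = 46/6 + 47 = 46*(⅙) + 47 = 23/3 + 47 = 164/3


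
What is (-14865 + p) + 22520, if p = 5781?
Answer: 13436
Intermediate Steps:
(-14865 + p) + 22520 = (-14865 + 5781) + 22520 = -9084 + 22520 = 13436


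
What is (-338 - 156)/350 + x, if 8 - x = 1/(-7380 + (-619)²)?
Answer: 61896474/9394525 ≈ 6.5886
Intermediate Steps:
x = 3006247/375781 (x = 8 - 1/(-7380 + (-619)²) = 8 - 1/(-7380 + 383161) = 8 - 1/375781 = 3006247/375781 ≈ 8.0000)
(-338 - 156)/350 + x = (-338 - 156)/350 + 3006247/375781 = -494*1/350 + 3006247/375781 = -247/175 + 3006247/375781 = 61896474/9394525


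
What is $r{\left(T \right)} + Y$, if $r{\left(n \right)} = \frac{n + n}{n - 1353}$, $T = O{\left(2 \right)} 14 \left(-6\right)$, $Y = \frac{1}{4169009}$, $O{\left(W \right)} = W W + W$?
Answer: $\frac{1400787643}{2580616571} \approx 0.54281$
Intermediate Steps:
$O{\left(W \right)} = W + W^{2}$ ($O{\left(W \right)} = W^{2} + W = W + W^{2}$)
$Y = \frac{1}{4169009} \approx 2.3987 \cdot 10^{-7}$
$T = -504$ ($T = 2 \left(1 + 2\right) 14 \left(-6\right) = 2 \cdot 3 \cdot 14 \left(-6\right) = 6 \cdot 14 \left(-6\right) = 84 \left(-6\right) = -504$)
$r{\left(n \right)} = \frac{2 n}{-1353 + n}$
$r{\left(T \right)} + Y = 2 \left(-504\right) \frac{1}{-1353 - 504} + \frac{1}{4169009} = 2 \left(-504\right) \frac{1}{-1857} + \frac{1}{4169009} = 2 \left(-504\right) \left(- \frac{1}{1857}\right) + \frac{1}{4169009} = \frac{336}{619} + \frac{1}{4169009} = \frac{1400787643}{2580616571}$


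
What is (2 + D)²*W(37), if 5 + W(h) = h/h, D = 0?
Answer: -16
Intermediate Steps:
W(h) = -4 (W(h) = -5 + h/h = -5 + 1 = -4)
(2 + D)²*W(37) = (2 + 0)²*(-4) = 2²*(-4) = 4*(-4) = -16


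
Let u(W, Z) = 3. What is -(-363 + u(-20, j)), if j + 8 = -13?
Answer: 360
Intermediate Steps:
j = -21 (j = -8 - 13 = -21)
-(-363 + u(-20, j)) = -(-363 + 3) = -1*(-360) = 360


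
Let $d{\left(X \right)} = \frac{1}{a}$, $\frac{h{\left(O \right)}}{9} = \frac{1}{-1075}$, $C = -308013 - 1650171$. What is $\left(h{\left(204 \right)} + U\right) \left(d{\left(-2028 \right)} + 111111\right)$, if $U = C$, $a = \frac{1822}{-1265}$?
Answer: $- \frac{426152145181287393}{1958650} \approx -2.1757 \cdot 10^{11}$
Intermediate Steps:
$C = -1958184$ ($C = -308013 - 1650171 = -1958184$)
$h{\left(O \right)} = - \frac{9}{1075}$ ($h{\left(O \right)} = \frac{9}{-1075} = 9 \left(- \frac{1}{1075}\right) = - \frac{9}{1075}$)
$a = - \frac{1822}{1265}$ ($a = 1822 \left(- \frac{1}{1265}\right) = - \frac{1822}{1265} \approx -1.4403$)
$U = -1958184$
$d{\left(X \right)} = - \frac{1265}{1822}$ ($d{\left(X \right)} = \frac{1}{- \frac{1822}{1265}} = - \frac{1265}{1822}$)
$\left(h{\left(204 \right)} + U\right) \left(d{\left(-2028 \right)} + 111111\right) = \left(- \frac{9}{1075} - 1958184\right) \left(- \frac{1265}{1822} + 111111\right) = \left(- \frac{2105047809}{1075}\right) \frac{202442977}{1822} = - \frac{426152145181287393}{1958650}$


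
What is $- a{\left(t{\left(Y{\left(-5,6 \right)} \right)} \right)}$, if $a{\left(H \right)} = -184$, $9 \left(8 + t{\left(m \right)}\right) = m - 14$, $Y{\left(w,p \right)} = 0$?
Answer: $184$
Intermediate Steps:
$t{\left(m \right)} = - \frac{86}{9} + \frac{m}{9}$ ($t{\left(m \right)} = -8 + \frac{m - 14}{9} = -8 + \frac{-14 + m}{9} = -8 + \left(- \frac{14}{9} + \frac{m}{9}\right) = - \frac{86}{9} + \frac{m}{9}$)
$- a{\left(t{\left(Y{\left(-5,6 \right)} \right)} \right)} = \left(-1\right) \left(-184\right) = 184$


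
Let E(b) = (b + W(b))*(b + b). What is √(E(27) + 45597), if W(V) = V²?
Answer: √86421 ≈ 293.97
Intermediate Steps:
E(b) = 2*b*(b + b²) (E(b) = (b + b²)*(b + b) = (b + b²)*(2*b) = 2*b*(b + b²))
√(E(27) + 45597) = √(2*27²*(1 + 27) + 45597) = √(2*729*28 + 45597) = √(40824 + 45597) = √86421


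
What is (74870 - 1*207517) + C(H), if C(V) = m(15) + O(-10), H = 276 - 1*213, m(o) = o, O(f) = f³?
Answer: -133632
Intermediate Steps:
H = 63 (H = 276 - 213 = 63)
C(V) = -985 (C(V) = 15 + (-10)³ = 15 - 1000 = -985)
(74870 - 1*207517) + C(H) = (74870 - 1*207517) - 985 = (74870 - 207517) - 985 = -132647 - 985 = -133632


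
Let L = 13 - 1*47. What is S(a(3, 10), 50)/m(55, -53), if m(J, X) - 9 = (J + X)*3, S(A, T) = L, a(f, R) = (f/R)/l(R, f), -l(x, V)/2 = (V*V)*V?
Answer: -34/15 ≈ -2.2667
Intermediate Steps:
l(x, V) = -2*V³ (l(x, V) = -2*V*V*V = -2*V²*V = -2*V³)
a(f, R) = -1/(2*R*f²) (a(f, R) = (f/R)/((-2*f³)) = (f/R)*(-1/(2*f³)) = -1/(2*R*f²))
L = -34 (L = 13 - 47 = -34)
S(A, T) = -34
m(J, X) = 9 + 3*J + 3*X (m(J, X) = 9 + (J + X)*3 = 9 + (3*J + 3*X) = 9 + 3*J + 3*X)
S(a(3, 10), 50)/m(55, -53) = -34/(9 + 3*55 + 3*(-53)) = -34/(9 + 165 - 159) = -34/15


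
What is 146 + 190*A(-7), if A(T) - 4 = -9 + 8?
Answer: 716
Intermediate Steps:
A(T) = 3 (A(T) = 4 + (-9 + 8) = 4 - 1 = 3)
146 + 190*A(-7) = 146 + 190*3 = 146 + 570 = 716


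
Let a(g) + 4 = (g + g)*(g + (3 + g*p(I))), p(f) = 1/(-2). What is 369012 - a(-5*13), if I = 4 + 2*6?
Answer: 365181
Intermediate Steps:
I = 16 (I = 4 + 12 = 16)
p(f) = -½
a(g) = -4 + 2*g*(3 + g/2) (a(g) = -4 + (g + g)*(g + (3 + g*(-½))) = -4 + (2*g)*(g + (3 - g/2)) = -4 + (2*g)*(3 + g/2) = -4 + 2*g*(3 + g/2))
369012 - a(-5*13) = 369012 - (-4 + (-5*13)² + 6*(-5*13)) = 369012 - (-4 + (-65)² + 6*(-65)) = 369012 - (-4 + 4225 - 390) = 369012 - 1*3831 = 369012 - 3831 = 365181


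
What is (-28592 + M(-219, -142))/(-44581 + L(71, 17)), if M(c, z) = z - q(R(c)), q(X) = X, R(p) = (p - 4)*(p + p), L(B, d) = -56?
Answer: 42136/14879 ≈ 2.8319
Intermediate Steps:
R(p) = 2*p*(-4 + p) (R(p) = (-4 + p)*(2*p) = 2*p*(-4 + p))
M(c, z) = z - 2*c*(-4 + c)
(-28592 + M(-219, -142))/(-44581 + L(71, 17)) = (-28592 + (-142 - 2*(-219)*(-4 - 219)))/(-44581 - 56) = (-28592 + (-142 - 2*(-219)*(-223)))/(-44637) = (-28592 + (-142 - 97674))*(-1/44637) = (-28592 - 97816)*(-1/44637) = -126408*(-1/44637) = 42136/14879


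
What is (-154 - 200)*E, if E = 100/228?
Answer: -2950/19 ≈ -155.26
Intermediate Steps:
E = 25/57 (E = 100*(1/228) = 25/57 ≈ 0.43860)
(-154 - 200)*E = (-154 - 200)*(25/57) = -354*25/57 = -2950/19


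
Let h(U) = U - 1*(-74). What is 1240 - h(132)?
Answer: 1034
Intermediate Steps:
h(U) = 74 + U (h(U) = U + 74 = 74 + U)
1240 - h(132) = 1240 - (74 + 132) = 1240 - 1*206 = 1240 - 206 = 1034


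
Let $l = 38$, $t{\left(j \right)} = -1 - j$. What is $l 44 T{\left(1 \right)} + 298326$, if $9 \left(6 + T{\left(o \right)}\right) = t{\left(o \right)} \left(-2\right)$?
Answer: $\frac{2601334}{9} \approx 2.8904 \cdot 10^{5}$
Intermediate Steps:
$T{\left(o \right)} = - \frac{52}{9} + \frac{2 o}{9}$ ($T{\left(o \right)} = -6 + \frac{\left(-1 - o\right) \left(-2\right)}{9} = -6 + \frac{2 + 2 o}{9} = -6 + \left(\frac{2}{9} + \frac{2 o}{9}\right) = - \frac{52}{9} + \frac{2 o}{9}$)
$l 44 T{\left(1 \right)} + 298326 = 38 \cdot 44 \left(- \frac{52}{9} + \frac{2}{9} \cdot 1\right) + 298326 = 1672 \left(- \frac{52}{9} + \frac{2}{9}\right) + 298326 = 1672 \left(- \frac{50}{9}\right) + 298326 = - \frac{83600}{9} + 298326 = \frac{2601334}{9}$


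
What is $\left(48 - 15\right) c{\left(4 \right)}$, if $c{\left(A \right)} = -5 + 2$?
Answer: $-99$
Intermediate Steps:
$c{\left(A \right)} = -3$
$\left(48 - 15\right) c{\left(4 \right)} = \left(48 - 15\right) \left(-3\right) = 33 \left(-3\right) = -99$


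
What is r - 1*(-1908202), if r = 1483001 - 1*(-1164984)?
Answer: 4556187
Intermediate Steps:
r = 2647985 (r = 1483001 + 1164984 = 2647985)
r - 1*(-1908202) = 2647985 - 1*(-1908202) = 2647985 + 1908202 = 4556187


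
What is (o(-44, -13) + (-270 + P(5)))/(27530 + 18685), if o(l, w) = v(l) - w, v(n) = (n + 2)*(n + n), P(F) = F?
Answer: 1148/15405 ≈ 0.074521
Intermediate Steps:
v(n) = 2*n*(2 + n) (v(n) = (2 + n)*(2*n) = 2*n*(2 + n))
o(l, w) = -w + 2*l*(2 + l) (o(l, w) = 2*l*(2 + l) - w = -w + 2*l*(2 + l))
(o(-44, -13) + (-270 + P(5)))/(27530 + 18685) = ((-1*(-13) + 2*(-44)*(2 - 44)) + (-270 + 5))/(27530 + 18685) = ((13 + 2*(-44)*(-42)) - 265)/46215 = ((13 + 3696) - 265)*(1/46215) = (3709 - 265)*(1/46215) = 3444*(1/46215) = 1148/15405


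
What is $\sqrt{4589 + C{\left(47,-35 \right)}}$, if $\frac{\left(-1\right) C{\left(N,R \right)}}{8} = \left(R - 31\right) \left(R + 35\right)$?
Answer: $\sqrt{4589} \approx 67.742$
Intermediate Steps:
$C{\left(N,R \right)} = - 8 \left(-31 + R\right) \left(35 + R\right)$ ($C{\left(N,R \right)} = - 8 \left(R - 31\right) \left(R + 35\right) = - 8 \left(-31 + R\right) \left(35 + R\right)$)
$\sqrt{4589 + C{\left(47,-35 \right)}} = \sqrt{4589 - \left(-9800 + 9800\right)} = \sqrt{4589 + \left(8680 + 1120 - 9800\right)} = \sqrt{4589 + 0} = \sqrt{4589}$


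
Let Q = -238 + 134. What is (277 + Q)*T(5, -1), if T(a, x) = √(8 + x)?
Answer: 173*√7 ≈ 457.71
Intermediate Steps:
Q = -104
(277 + Q)*T(5, -1) = (277 - 104)*√(8 - 1) = 173*√7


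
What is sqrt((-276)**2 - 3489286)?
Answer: I*sqrt(3413110) ≈ 1847.5*I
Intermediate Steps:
sqrt((-276)**2 - 3489286) = sqrt(76176 - 3489286) = sqrt(-3413110) = I*sqrt(3413110)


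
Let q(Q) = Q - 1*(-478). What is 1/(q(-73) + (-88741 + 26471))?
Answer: -1/61865 ≈ -1.6164e-5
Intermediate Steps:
q(Q) = 478 + Q (q(Q) = Q + 478 = 478 + Q)
1/(q(-73) + (-88741 + 26471)) = 1/((478 - 73) + (-88741 + 26471)) = 1/(405 - 62270) = 1/(-61865) = -1/61865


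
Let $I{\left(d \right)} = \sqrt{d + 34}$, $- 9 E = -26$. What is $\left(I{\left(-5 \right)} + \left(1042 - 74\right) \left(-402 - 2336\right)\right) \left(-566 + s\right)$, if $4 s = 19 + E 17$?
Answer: $\frac{13094884748}{9} - \frac{19763 \sqrt{29}}{36} \approx 1.455 \cdot 10^{9}$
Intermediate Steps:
$E = \frac{26}{9}$ ($E = \left(- \frac{1}{9}\right) \left(-26\right) = \frac{26}{9} \approx 2.8889$)
$I{\left(d \right)} = \sqrt{34 + d}$
$s = \frac{613}{36}$ ($s = \frac{19 + \frac{26}{9} \cdot 17}{4} = \frac{19 + \frac{442}{9}}{4} = \frac{1}{4} \cdot \frac{613}{9} = \frac{613}{36} \approx 17.028$)
$\left(I{\left(-5 \right)} + \left(1042 - 74\right) \left(-402 - 2336\right)\right) \left(-566 + s\right) = \left(\sqrt{34 - 5} + \left(1042 - 74\right) \left(-402 - 2336\right)\right) \left(-566 + \frac{613}{36}\right) = \left(\sqrt{29} + 968 \left(-2738\right)\right) \left(- \frac{19763}{36}\right) = \left(\sqrt{29} - 2650384\right) \left(- \frac{19763}{36}\right) = \left(-2650384 + \sqrt{29}\right) \left(- \frac{19763}{36}\right) = \frac{13094884748}{9} - \frac{19763 \sqrt{29}}{36}$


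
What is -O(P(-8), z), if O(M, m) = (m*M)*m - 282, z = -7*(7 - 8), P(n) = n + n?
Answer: 1066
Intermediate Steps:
P(n) = 2*n
z = 7 (z = -7*(-1) = 7)
O(M, m) = -282 + M*m² (O(M, m) = (M*m)*m - 282 = M*m² - 282 = -282 + M*m²)
-O(P(-8), z) = -(-282 + (2*(-8))*7²) = -(-282 - 16*49) = -(-282 - 784) = -1*(-1066) = 1066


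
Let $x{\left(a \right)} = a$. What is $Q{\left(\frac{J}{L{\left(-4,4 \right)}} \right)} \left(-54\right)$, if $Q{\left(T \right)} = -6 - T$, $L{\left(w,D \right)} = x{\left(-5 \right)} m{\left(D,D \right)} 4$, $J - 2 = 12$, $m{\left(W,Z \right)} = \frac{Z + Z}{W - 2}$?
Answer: $\frac{6291}{20} \approx 314.55$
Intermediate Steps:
$m{\left(W,Z \right)} = \frac{2 Z}{-2 + W}$
$J = 14$ ($J = 2 + 12 = 14$)
$L{\left(w,D \right)} = - \frac{40 D}{-2 + D}$ ($L{\left(w,D \right)} = - 5 \frac{2 D}{-2 + D} 4 = - \frac{10 D}{-2 + D} 4 = - \frac{40 D}{-2 + D}$)
$Q{\left(\frac{J}{L{\left(-4,4 \right)}} \right)} \left(-54\right) = \left(-6 - \frac{14}{\left(-40\right) 4 \frac{1}{-2 + 4}}\right) \left(-54\right) = \left(-6 - \frac{14}{\left(-40\right) 4 \cdot \frac{1}{2}}\right) \left(-54\right) = \left(-6 - \frac{14}{-80}\right) \left(-54\right) = \left(-6 - 14 \left(- \frac{1}{80}\right)\right) \left(-54\right) = \left(-6 - - \frac{7}{40}\right) \left(-54\right) = \left(-6 + \frac{7}{40}\right) \left(-54\right) = \left(- \frac{233}{40}\right) \left(-54\right) = \frac{6291}{20}$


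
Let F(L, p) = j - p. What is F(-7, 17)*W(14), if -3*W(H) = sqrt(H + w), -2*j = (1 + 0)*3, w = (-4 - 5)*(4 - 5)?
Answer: 37*sqrt(23)/6 ≈ 29.574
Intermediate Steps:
w = 9 (w = -9*(-1) = 9)
j = -3/2 (j = -(1 + 0)*3/2 = -3/2 ≈ -1.5000)
F(L, p) = -3/2 - p
W(H) = -sqrt(9 + H)/3 (W(H) = -sqrt(H + 9)/3 = -sqrt(9 + H)/3)
F(-7, 17)*W(14) = (-3/2 - 1*17)*(-sqrt(9 + 14)/3) = (-3/2 - 17)*(-sqrt(23)/3) = -(-37)*sqrt(23)/6 = 37*sqrt(23)/6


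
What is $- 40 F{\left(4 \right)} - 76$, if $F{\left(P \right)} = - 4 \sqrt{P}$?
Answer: $244$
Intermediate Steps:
$- 40 F{\left(4 \right)} - 76 = - 40 \left(- 4 \sqrt{4}\right) - 76 = - 40 \left(\left(-4\right) 2\right) - 76 = \left(-40\right) \left(-8\right) - 76 = 320 - 76 = 244$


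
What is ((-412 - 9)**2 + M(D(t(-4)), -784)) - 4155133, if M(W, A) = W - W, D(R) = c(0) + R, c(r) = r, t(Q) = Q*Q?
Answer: -3977892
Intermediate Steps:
t(Q) = Q**2
D(R) = R (D(R) = 0 + R = R)
M(W, A) = 0
((-412 - 9)**2 + M(D(t(-4)), -784)) - 4155133 = ((-412 - 9)**2 + 0) - 4155133 = ((-421)**2 + 0) - 4155133 = (177241 + 0) - 4155133 = 177241 - 4155133 = -3977892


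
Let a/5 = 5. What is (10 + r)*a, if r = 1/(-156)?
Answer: 38975/156 ≈ 249.84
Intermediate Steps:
a = 25 (a = 5*5 = 25)
r = -1/156 ≈ -0.0064103
(10 + r)*a = (10 - 1/156)*25 = (1559/156)*25 = 38975/156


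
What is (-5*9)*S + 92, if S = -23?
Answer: 1127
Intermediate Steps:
(-5*9)*S + 92 = -5*9*(-23) + 92 = -45*(-23) + 92 = 1035 + 92 = 1127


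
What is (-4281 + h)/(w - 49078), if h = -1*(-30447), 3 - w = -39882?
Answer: -26166/9193 ≈ -2.8463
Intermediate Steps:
w = 39885 (w = 3 - 1*(-39882) = 3 + 39882 = 39885)
h = 30447
(-4281 + h)/(w - 49078) = (-4281 + 30447)/(39885 - 49078) = 26166/(-9193) = 26166*(-1/9193) = -26166/9193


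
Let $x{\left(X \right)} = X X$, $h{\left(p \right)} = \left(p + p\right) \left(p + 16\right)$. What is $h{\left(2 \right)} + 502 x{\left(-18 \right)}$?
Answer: $162720$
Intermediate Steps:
$h{\left(p \right)} = 2 p \left(16 + p\right)$
$x{\left(X \right)} = X^{2}$
$h{\left(2 \right)} + 502 x{\left(-18 \right)} = 2 \cdot 2 \left(16 + 2\right) + 502 \left(-18\right)^{2} = 2 \cdot 2 \cdot 18 + 502 \cdot 324 = 72 + 162648 = 162720$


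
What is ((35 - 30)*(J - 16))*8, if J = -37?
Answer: -2120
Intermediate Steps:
((35 - 30)*(J - 16))*8 = ((35 - 30)*(-37 - 16))*8 = (5*(-53))*8 = -265*8 = -2120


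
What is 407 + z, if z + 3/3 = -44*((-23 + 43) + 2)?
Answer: -562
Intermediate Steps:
z = -969 (z = -1 - 44*((-23 + 43) + 2) = -1 - 44*(20 + 2) = -1 - 44*22 = -1 - 968 = -969)
407 + z = 407 - 969 = -562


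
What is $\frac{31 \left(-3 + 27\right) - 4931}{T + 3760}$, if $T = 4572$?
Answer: $- \frac{4187}{8332} \approx -0.50252$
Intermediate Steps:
$\frac{31 \left(-3 + 27\right) - 4931}{T + 3760} = \frac{31 \left(-3 + 27\right) - 4931}{4572 + 3760} = \frac{31 \cdot 24 - 4931}{8332} = \left(744 - 4931\right) \frac{1}{8332} = \left(-4187\right) \frac{1}{8332} = - \frac{4187}{8332}$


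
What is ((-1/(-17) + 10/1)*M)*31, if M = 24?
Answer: 127224/17 ≈ 7483.8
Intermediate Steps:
((-1/(-17) + 10/1)*M)*31 = ((-1/(-17) + 10/1)*24)*31 = ((-1*(-1/17) + 10*1)*24)*31 = ((1/17 + 10)*24)*31 = ((171/17)*24)*31 = (4104/17)*31 = 127224/17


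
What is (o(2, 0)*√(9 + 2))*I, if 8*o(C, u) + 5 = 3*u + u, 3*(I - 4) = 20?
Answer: -20*√11/3 ≈ -22.111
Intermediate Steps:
I = 32/3 (I = 4 + (⅓)*20 = 4 + 20/3 = 32/3 ≈ 10.667)
o(C, u) = -5/8 + u/2 (o(C, u) = -5/8 + (3*u + u)/8 = -5/8 + (4*u)/8 = -5/8 + u/2)
(o(2, 0)*√(9 + 2))*I = ((-5/8 + (½)*0)*√(9 + 2))*(32/3) = ((-5/8 + 0)*√11)*(32/3) = -5*√11/8*(32/3) = -20*√11/3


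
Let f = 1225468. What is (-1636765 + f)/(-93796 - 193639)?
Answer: 411297/287435 ≈ 1.4309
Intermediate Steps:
(-1636765 + f)/(-93796 - 193639) = (-1636765 + 1225468)/(-93796 - 193639) = -411297/(-287435) = -411297*(-1/287435) = 411297/287435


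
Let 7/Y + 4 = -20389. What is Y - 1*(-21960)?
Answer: 447830273/20393 ≈ 21960.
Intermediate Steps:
Y = -7/20393 (Y = 7/(-4 - 20389) = 7/(-20393) = 7*(-1/20393) = -7/20393 ≈ -0.00034326)
Y - 1*(-21960) = -7/20393 - 1*(-21960) = -7/20393 + 21960 = 447830273/20393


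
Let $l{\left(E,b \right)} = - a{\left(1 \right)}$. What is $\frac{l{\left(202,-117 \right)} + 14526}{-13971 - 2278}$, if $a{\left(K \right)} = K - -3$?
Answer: $- \frac{14522}{16249} \approx -0.89372$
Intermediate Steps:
$a{\left(K \right)} = 3 + K$ ($a{\left(K \right)} = K + 3 = 3 + K$)
$l{\left(E,b \right)} = -4$ ($l{\left(E,b \right)} = - (3 + 1) = \left(-1\right) 4 = -4$)
$\frac{l{\left(202,-117 \right)} + 14526}{-13971 - 2278} = \frac{-4 + 14526}{-13971 - 2278} = \frac{14522}{-16249} = 14522 \left(- \frac{1}{16249}\right) = - \frac{14522}{16249}$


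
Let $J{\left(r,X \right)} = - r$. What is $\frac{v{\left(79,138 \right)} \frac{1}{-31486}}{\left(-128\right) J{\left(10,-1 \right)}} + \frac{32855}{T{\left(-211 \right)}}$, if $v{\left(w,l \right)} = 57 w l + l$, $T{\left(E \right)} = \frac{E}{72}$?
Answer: $- \frac{5958569969517}{531483680} \approx -11211.0$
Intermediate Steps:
$T{\left(E \right)} = \frac{E}{72}$ ($T{\left(E \right)} = E \frac{1}{72} = \frac{E}{72}$)
$v{\left(w,l \right)} = l + 57 l w$ ($v{\left(w,l \right)} = 57 l w + l = l + 57 l w$)
$\frac{v{\left(79,138 \right)} \frac{1}{-31486}}{\left(-128\right) J{\left(10,-1 \right)}} + \frac{32855}{T{\left(-211 \right)}} = \frac{138 \left(1 + 57 \cdot 79\right) \frac{1}{-31486}}{\left(-128\right) \left(\left(-1\right) 10\right)} + \frac{32855}{\frac{1}{72} \left(-211\right)} = \frac{138 \left(1 + 4503\right) \left(- \frac{1}{31486}\right)}{\left(-128\right) \left(-10\right)} + \frac{32855}{- \frac{211}{72}} = \frac{138 \cdot 4504 \left(- \frac{1}{31486}\right)}{1280} + 32855 \left(- \frac{72}{211}\right) = 621552 \left(- \frac{1}{31486}\right) \frac{1}{1280} - \frac{2365560}{211} = \left(- \frac{310776}{15743}\right) \frac{1}{1280} - \frac{2365560}{211} = - \frac{38847}{2518880} - \frac{2365560}{211} = - \frac{5958569969517}{531483680}$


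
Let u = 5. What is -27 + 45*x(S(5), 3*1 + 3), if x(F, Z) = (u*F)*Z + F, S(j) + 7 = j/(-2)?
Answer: -26559/2 ≈ -13280.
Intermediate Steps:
S(j) = -7 - j/2 (S(j) = -7 + j/(-2) = -7 + j*(-½) = -7 - j/2)
x(F, Z) = F + 5*F*Z (x(F, Z) = (5*F)*Z + F = 5*F*Z + F = F + 5*F*Z)
-27 + 45*x(S(5), 3*1 + 3) = -27 + 45*((-7 - ½*5)*(1 + 5*(3*1 + 3))) = -27 + 45*((-7 - 5/2)*(1 + 5*(3 + 3))) = -27 + 45*(-19*(1 + 5*6)/2) = -27 + 45*(-19*(1 + 30)/2) = -27 + 45*(-19/2*31) = -27 + 45*(-589/2) = -27 - 26505/2 = -26559/2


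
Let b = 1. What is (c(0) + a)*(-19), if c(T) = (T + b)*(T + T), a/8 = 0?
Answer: 0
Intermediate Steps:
a = 0 (a = 8*0 = 0)
c(T) = 2*T*(1 + T) (c(T) = (T + 1)*(T + T) = (1 + T)*(2*T) = 2*T*(1 + T))
(c(0) + a)*(-19) = (2*0*(1 + 0) + 0)*(-19) = (2*0*1 + 0)*(-19) = (0 + 0)*(-19) = 0*(-19) = 0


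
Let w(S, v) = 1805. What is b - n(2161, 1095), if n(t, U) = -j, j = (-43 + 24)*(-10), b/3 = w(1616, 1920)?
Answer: 5605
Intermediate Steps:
b = 5415 (b = 3*1805 = 5415)
j = 190 (j = -19*(-10) = 190)
n(t, U) = -190 (n(t, U) = -1*190 = -190)
b - n(2161, 1095) = 5415 - 1*(-190) = 5415 + 190 = 5605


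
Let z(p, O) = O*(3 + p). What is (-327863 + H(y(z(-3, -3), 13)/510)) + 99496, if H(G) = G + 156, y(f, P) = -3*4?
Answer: -19397937/85 ≈ -2.2821e+5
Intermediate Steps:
y(f, P) = -12
H(G) = 156 + G
(-327863 + H(y(z(-3, -3), 13)/510)) + 99496 = (-327863 + (156 - 12/510)) + 99496 = (-327863 + (156 - 12*1/510)) + 99496 = (-327863 + (156 - 2/85)) + 99496 = (-327863 + 13258/85) + 99496 = -27855097/85 + 99496 = -19397937/85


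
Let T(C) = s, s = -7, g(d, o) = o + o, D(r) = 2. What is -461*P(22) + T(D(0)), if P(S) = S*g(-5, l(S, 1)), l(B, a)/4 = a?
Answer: -81143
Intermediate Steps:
l(B, a) = 4*a
g(d, o) = 2*o
P(S) = 8*S (P(S) = S*(2*(4*1)) = S*(2*4) = S*8 = 8*S)
T(C) = -7
-461*P(22) + T(D(0)) = -3688*22 - 7 = -461*176 - 7 = -81136 - 7 = -81143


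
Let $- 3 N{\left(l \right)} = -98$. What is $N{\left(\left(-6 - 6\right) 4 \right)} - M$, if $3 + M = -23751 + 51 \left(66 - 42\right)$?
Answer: $\frac{67688}{3} \approx 22563.0$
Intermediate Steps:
$N{\left(l \right)} = \frac{98}{3}$ ($N{\left(l \right)} = \left(- \frac{1}{3}\right) \left(-98\right) = \frac{98}{3}$)
$M = -22530$ ($M = -3 - \left(23751 - 51 \left(66 - 42\right)\right) = -3 + \left(-23751 + 51 \cdot 24\right) = -3 + \left(-23751 + 1224\right) = -3 - 22527 = -22530$)
$N{\left(\left(-6 - 6\right) 4 \right)} - M = \frac{98}{3} - -22530 = \frac{98}{3} + 22530 = \frac{67688}{3}$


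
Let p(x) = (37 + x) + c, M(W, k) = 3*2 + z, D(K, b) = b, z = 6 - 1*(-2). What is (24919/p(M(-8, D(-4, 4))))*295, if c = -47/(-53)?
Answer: 77921713/550 ≈ 1.4168e+5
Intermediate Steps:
z = 8 (z = 6 + 2 = 8)
c = 47/53 (c = -47*(-1/53) = 47/53 ≈ 0.88679)
M(W, k) = 14 (M(W, k) = 3*2 + 8 = 6 + 8 = 14)
p(x) = 2008/53 + x (p(x) = (37 + x) + 47/53 = 2008/53 + x)
(24919/p(M(-8, D(-4, 4))))*295 = (24919/(2008/53 + 14))*295 = (24919/(2750/53))*295 = (24919*(53/2750))*295 = (1320707/2750)*295 = 77921713/550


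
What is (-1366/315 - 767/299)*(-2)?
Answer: 100006/7245 ≈ 13.803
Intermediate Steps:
(-1366/315 - 767/299)*(-2) = (-1366*1/315 - 767*1/299)*(-2) = (-1366/315 - 59/23)*(-2) = -50003/7245*(-2) = 100006/7245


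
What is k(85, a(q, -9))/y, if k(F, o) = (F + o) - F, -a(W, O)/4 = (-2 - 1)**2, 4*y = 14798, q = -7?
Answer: -72/7399 ≈ -0.0097310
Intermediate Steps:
y = 7399/2 (y = (1/4)*14798 = 7399/2 ≈ 3699.5)
a(W, O) = -36 (a(W, O) = -4*(-2 - 1)**2 = -4*(-3)**2 = -4*9 = -36)
k(F, o) = o
k(85, a(q, -9))/y = -36/7399/2 = -36*2/7399 = -72/7399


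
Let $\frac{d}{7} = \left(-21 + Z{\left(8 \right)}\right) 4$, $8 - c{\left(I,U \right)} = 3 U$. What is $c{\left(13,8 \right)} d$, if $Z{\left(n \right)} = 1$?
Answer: $8960$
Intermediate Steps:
$c{\left(I,U \right)} = 8 - 3 U$
$d = -560$ ($d = 7 \left(-21 + 1\right) 4 = 7 \left(\left(-20\right) 4\right) = 7 \left(-80\right) = -560$)
$c{\left(13,8 \right)} d = \left(8 - 24\right) \left(-560\right) = \left(-16\right) \left(-560\right) = 8960$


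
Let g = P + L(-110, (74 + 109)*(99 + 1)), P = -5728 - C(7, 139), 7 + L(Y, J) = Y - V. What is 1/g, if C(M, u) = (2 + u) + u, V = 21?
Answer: -1/6146 ≈ -0.00016271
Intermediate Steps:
C(M, u) = 2 + 2*u
L(Y, J) = -28 + Y (L(Y, J) = -7 + (Y - 1*21) = -7 + (Y - 21) = -7 + (-21 + Y) = -28 + Y)
P = -6008 (P = -5728 - (2 + 2*139) = -5728 - (2 + 278) = -5728 - 1*280 = -5728 - 280 = -6008)
g = -6146 (g = -6008 + (-28 - 110) = -6008 - 138 = -6146)
1/g = 1/(-6146) = -1/6146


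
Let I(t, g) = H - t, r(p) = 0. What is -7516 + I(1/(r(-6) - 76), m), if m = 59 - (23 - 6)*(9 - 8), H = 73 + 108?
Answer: -557459/76 ≈ -7335.0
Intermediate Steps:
H = 181
m = 42 (m = 59 - 17 = 42)
I(t, g) = 181 - t
-7516 + I(1/(r(-6) - 76), m) = -7516 + (181 - 1/(0 - 76)) = -7516 + (181 - 1/(-76)) = -7516 + (181 - 1*(-1/76)) = -7516 + (181 + 1/76) = -7516 + 13757/76 = -557459/76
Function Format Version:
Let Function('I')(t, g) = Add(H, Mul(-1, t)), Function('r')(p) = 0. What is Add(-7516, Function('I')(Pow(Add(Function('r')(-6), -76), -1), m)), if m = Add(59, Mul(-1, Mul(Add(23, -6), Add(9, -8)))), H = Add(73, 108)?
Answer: Rational(-557459, 76) ≈ -7335.0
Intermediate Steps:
H = 181
m = 42 (m = Add(59, Mul(-1, Mul(17, 1))) = Add(59, Mul(-1, 17)) = Add(59, -17) = 42)
Function('I')(t, g) = Add(181, Mul(-1, t))
Add(-7516, Function('I')(Pow(Add(Function('r')(-6), -76), -1), m)) = Add(-7516, Add(181, Mul(-1, Pow(Add(0, -76), -1)))) = Add(-7516, Add(181, Mul(-1, Pow(-76, -1)))) = Add(-7516, Add(181, Mul(-1, Rational(-1, 76)))) = Add(-7516, Add(181, Rational(1, 76))) = Add(-7516, Rational(13757, 76)) = Rational(-557459, 76)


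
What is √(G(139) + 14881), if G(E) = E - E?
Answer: √14881 ≈ 121.99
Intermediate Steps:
G(E) = 0
√(G(139) + 14881) = √(0 + 14881) = √14881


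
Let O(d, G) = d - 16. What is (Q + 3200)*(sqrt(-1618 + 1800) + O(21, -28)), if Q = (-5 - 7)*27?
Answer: 14380 + 2876*sqrt(182) ≈ 53179.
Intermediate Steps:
O(d, G) = -16 + d
Q = -324 (Q = -12*27 = -324)
(Q + 3200)*(sqrt(-1618 + 1800) + O(21, -28)) = (-324 + 3200)*(sqrt(-1618 + 1800) + (-16 + 21)) = 2876*(sqrt(182) + 5) = 2876*(5 + sqrt(182)) = 14380 + 2876*sqrt(182)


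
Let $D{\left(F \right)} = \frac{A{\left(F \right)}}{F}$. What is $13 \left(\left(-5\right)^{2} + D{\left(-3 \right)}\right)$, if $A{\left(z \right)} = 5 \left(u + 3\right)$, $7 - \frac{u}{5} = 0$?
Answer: $- \frac{1495}{3} \approx -498.33$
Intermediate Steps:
$u = 35$ ($u = 35 - 0 = 35 + 0 = 35$)
$A{\left(z \right)} = 190$ ($A{\left(z \right)} = 5 \left(35 + 3\right) = 5 \cdot 38 = 190$)
$D{\left(F \right)} = \frac{190}{F}$
$13 \left(\left(-5\right)^{2} + D{\left(-3 \right)}\right) = 13 \left(\left(-5\right)^{2} + \frac{190}{-3}\right) = 13 \left(25 + 190 \left(- \frac{1}{3}\right)\right) = 13 \left(25 - \frac{190}{3}\right) = 13 \left(- \frac{115}{3}\right) = - \frac{1495}{3}$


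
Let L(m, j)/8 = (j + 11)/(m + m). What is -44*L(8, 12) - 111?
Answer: -617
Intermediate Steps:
L(m, j) = 4*(11 + j)/m (L(m, j) = 8*((j + 11)/(m + m)) = 8*((11 + j)/((2*m))) = 8*((11 + j)*(1/(2*m))) = 8*((11 + j)/(2*m)) = 4*(11 + j)/m)
-44*L(8, 12) - 111 = -176*(11 + 12)/8 - 111 = -176*23/8 - 111 = -44*23/2 - 111 = -506 - 111 = -617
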